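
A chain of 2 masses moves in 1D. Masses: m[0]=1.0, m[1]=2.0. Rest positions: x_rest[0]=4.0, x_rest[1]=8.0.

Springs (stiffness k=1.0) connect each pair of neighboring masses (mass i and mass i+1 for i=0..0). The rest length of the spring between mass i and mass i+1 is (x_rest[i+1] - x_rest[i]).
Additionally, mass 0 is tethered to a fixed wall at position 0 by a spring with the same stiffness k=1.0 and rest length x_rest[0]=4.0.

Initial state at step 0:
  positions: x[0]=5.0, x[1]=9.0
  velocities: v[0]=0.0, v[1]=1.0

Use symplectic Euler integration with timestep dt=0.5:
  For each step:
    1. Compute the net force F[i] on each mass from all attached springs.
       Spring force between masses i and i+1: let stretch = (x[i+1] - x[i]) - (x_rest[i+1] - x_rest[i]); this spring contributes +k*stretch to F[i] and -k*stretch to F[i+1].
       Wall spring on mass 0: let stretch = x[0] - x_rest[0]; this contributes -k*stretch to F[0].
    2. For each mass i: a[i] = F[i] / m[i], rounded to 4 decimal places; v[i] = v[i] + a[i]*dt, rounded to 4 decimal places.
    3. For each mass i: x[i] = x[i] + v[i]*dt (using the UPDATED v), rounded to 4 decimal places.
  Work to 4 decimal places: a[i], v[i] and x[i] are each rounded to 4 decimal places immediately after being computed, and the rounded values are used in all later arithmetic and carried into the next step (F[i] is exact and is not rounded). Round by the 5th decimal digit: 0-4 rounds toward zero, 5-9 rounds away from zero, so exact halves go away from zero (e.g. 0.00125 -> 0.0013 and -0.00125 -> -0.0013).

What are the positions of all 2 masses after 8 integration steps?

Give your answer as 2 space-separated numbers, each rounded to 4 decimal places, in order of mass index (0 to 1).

Step 0: x=[5.0000 9.0000] v=[0.0000 1.0000]
Step 1: x=[4.7500 9.5000] v=[-0.5000 1.0000]
Step 2: x=[4.5000 9.9063] v=[-0.5000 0.8125]
Step 3: x=[4.4766 10.1368] v=[-0.0469 0.4609]
Step 4: x=[4.7491 10.1598] v=[0.5449 0.0459]
Step 5: x=[5.1870 10.0064] v=[0.8757 -0.3068]
Step 6: x=[5.5330 9.7506] v=[0.6919 -0.5117]
Step 7: x=[5.5501 9.4676] v=[0.0342 -0.5661]
Step 8: x=[5.1591 9.1949] v=[-0.7821 -0.5455]

Answer: 5.1591 9.1949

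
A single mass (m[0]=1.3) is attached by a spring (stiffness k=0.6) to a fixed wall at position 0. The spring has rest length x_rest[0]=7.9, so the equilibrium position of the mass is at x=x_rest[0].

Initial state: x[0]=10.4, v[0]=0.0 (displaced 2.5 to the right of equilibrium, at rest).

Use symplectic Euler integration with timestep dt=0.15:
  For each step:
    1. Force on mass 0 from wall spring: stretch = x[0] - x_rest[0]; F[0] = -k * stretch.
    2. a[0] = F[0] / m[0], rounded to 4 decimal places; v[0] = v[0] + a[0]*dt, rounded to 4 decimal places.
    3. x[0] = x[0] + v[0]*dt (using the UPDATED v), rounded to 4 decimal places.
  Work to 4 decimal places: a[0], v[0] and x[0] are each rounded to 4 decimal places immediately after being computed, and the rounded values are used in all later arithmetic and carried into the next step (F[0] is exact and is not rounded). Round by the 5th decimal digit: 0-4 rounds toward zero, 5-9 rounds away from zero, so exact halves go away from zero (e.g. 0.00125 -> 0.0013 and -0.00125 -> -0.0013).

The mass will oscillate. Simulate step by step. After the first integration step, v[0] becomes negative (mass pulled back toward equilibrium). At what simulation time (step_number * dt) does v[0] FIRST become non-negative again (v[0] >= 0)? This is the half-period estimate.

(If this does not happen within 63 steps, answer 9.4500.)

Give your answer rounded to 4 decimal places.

Step 0: x=[10.4000] v=[0.0000]
Step 1: x=[10.3740] v=[-0.1731]
Step 2: x=[10.3223] v=[-0.3444]
Step 3: x=[10.2455] v=[-0.5121]
Step 4: x=[10.1443] v=[-0.6745]
Step 5: x=[10.0198] v=[-0.8299]
Step 6: x=[9.8733] v=[-0.9767]
Step 7: x=[9.7063] v=[-1.1133]
Step 8: x=[9.5205] v=[-1.2384]
Step 9: x=[9.3179] v=[-1.3506]
Step 10: x=[9.1006] v=[-1.4488]
Step 11: x=[8.8708] v=[-1.5319]
Step 12: x=[8.6309] v=[-1.5991]
Step 13: x=[8.3834] v=[-1.6497]
Step 14: x=[8.1309] v=[-1.6832]
Step 15: x=[7.8760] v=[-1.6992]
Step 16: x=[7.6214] v=[-1.6975]
Step 17: x=[7.3697] v=[-1.6782]
Step 18: x=[7.1235] v=[-1.6415]
Step 19: x=[6.8853] v=[-1.5877]
Step 20: x=[6.6577] v=[-1.5175]
Step 21: x=[6.4430] v=[-1.4315]
Step 22: x=[6.2434] v=[-1.3306]
Step 23: x=[6.0610] v=[-1.2159]
Step 24: x=[5.8977] v=[-1.0886]
Step 25: x=[5.7552] v=[-0.9500]
Step 26: x=[5.6350] v=[-0.8015]
Step 27: x=[5.5383] v=[-0.6447]
Step 28: x=[5.4661] v=[-0.4812]
Step 29: x=[5.4192] v=[-0.3127]
Step 30: x=[5.3981] v=[-0.1410]
Step 31: x=[5.4029] v=[0.0322]
First v>=0 after going negative at step 31, time=4.6500

Answer: 4.6500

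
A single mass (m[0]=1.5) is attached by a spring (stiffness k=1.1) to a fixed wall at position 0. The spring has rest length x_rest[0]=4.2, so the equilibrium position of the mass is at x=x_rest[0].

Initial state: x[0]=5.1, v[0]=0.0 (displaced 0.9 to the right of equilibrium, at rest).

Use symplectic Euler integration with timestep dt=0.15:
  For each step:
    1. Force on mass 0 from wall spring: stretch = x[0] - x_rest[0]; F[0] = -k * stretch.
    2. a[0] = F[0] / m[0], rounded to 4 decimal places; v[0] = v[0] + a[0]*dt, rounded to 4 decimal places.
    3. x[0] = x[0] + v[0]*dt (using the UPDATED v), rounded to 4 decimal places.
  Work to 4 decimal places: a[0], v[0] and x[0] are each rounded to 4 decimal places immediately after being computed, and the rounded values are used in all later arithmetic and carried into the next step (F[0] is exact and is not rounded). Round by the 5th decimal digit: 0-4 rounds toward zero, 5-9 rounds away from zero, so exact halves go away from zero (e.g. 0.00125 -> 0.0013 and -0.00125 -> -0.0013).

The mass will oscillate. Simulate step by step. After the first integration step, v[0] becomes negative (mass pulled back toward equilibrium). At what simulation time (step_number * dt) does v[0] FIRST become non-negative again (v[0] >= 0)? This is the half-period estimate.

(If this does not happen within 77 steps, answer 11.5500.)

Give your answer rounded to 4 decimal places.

Answer: 3.7500

Derivation:
Step 0: x=[5.1000] v=[0.0000]
Step 1: x=[5.0852] v=[-0.0990]
Step 2: x=[5.0557] v=[-0.1964]
Step 3: x=[5.0121] v=[-0.2905]
Step 4: x=[4.9551] v=[-0.3798]
Step 5: x=[4.8857] v=[-0.4629]
Step 6: x=[4.8050] v=[-0.5383]
Step 7: x=[4.7143] v=[-0.6049]
Step 8: x=[4.6151] v=[-0.6615]
Step 9: x=[4.5090] v=[-0.7072]
Step 10: x=[4.3978] v=[-0.7412]
Step 11: x=[4.2834] v=[-0.7630]
Step 12: x=[4.1676] v=[-0.7722]
Step 13: x=[4.0523] v=[-0.7686]
Step 14: x=[3.9394] v=[-0.7524]
Step 15: x=[3.8308] v=[-0.7237]
Step 16: x=[3.7283] v=[-0.6831]
Step 17: x=[3.6336] v=[-0.6312]
Step 18: x=[3.5483] v=[-0.5689]
Step 19: x=[3.4737] v=[-0.4972]
Step 20: x=[3.4111] v=[-0.4173]
Step 21: x=[3.3615] v=[-0.3305]
Step 22: x=[3.3258] v=[-0.2383]
Step 23: x=[3.3045] v=[-0.1421]
Step 24: x=[3.2980] v=[-0.0436]
Step 25: x=[3.3063] v=[0.0556]
First v>=0 after going negative at step 25, time=3.7500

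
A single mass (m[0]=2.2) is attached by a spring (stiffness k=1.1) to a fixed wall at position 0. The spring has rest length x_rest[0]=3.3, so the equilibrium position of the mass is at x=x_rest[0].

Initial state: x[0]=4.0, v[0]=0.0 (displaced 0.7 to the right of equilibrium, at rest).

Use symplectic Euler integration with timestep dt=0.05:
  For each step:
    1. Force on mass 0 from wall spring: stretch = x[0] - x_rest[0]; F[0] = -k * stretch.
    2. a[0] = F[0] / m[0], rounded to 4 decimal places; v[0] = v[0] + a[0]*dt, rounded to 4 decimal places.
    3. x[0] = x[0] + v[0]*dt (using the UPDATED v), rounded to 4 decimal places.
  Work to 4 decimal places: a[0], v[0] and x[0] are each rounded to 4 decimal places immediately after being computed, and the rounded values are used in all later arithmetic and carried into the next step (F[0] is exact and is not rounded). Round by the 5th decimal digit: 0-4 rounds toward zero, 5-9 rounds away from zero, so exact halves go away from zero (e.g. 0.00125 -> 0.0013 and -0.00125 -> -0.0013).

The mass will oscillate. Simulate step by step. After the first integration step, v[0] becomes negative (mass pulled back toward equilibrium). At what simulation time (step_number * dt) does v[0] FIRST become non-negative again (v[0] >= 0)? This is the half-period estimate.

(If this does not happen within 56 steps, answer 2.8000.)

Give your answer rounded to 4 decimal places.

Answer: 2.8000

Derivation:
Step 0: x=[4.0000] v=[0.0000]
Step 1: x=[3.9991] v=[-0.0175]
Step 2: x=[3.9974] v=[-0.0350]
Step 3: x=[3.9948] v=[-0.0524]
Step 4: x=[3.9913] v=[-0.0698]
Step 5: x=[3.9869] v=[-0.0871]
Step 6: x=[3.9817] v=[-0.1043]
Step 7: x=[3.9756] v=[-0.1213]
Step 8: x=[3.9687] v=[-0.1382]
Step 9: x=[3.9610] v=[-0.1549]
Step 10: x=[3.9524] v=[-0.1714]
Step 11: x=[3.9430] v=[-0.1877]
Step 12: x=[3.9328] v=[-0.2038]
Step 13: x=[3.9218] v=[-0.2196]
Step 14: x=[3.9100] v=[-0.2351]
Step 15: x=[3.8975] v=[-0.2504]
Step 16: x=[3.8842] v=[-0.2653]
Step 17: x=[3.8702] v=[-0.2799]
Step 18: x=[3.8555] v=[-0.2942]
Step 19: x=[3.8401] v=[-0.3081]
Step 20: x=[3.8240] v=[-0.3216]
Step 21: x=[3.8073] v=[-0.3347]
Step 22: x=[3.7899] v=[-0.3474]
Step 23: x=[3.7719] v=[-0.3597]
Step 24: x=[3.7533] v=[-0.3715]
Step 25: x=[3.7342] v=[-0.3828]
Step 26: x=[3.7145] v=[-0.3937]
Step 27: x=[3.6943] v=[-0.4041]
Step 28: x=[3.6736] v=[-0.4140]
Step 29: x=[3.6524] v=[-0.4233]
Step 30: x=[3.6308] v=[-0.4321]
Step 31: x=[3.6088] v=[-0.4404]
Step 32: x=[3.5864] v=[-0.4481]
Step 33: x=[3.5636] v=[-0.4553]
Step 34: x=[3.5405] v=[-0.4619]
Step 35: x=[3.5171] v=[-0.4679]
Step 36: x=[3.4934] v=[-0.4733]
Step 37: x=[3.4695] v=[-0.4781]
Step 38: x=[3.4454] v=[-0.4823]
Step 39: x=[3.4211] v=[-0.4859]
Step 40: x=[3.3967] v=[-0.4889]
Step 41: x=[3.3721] v=[-0.4913]
Step 42: x=[3.3474] v=[-0.4931]
Step 43: x=[3.3227] v=[-0.4943]
Step 44: x=[3.2980] v=[-0.4949]
Step 45: x=[3.2733] v=[-0.4949]
Step 46: x=[3.2486] v=[-0.4942]
Step 47: x=[3.2240] v=[-0.4929]
Step 48: x=[3.1995] v=[-0.4910]
Step 49: x=[3.1751] v=[-0.4885]
Step 50: x=[3.1508] v=[-0.4854]
Step 51: x=[3.1267] v=[-0.4817]
Step 52: x=[3.1028] v=[-0.4774]
Step 53: x=[3.0792] v=[-0.4725]
Step 54: x=[3.0559] v=[-0.4670]
Step 55: x=[3.0329] v=[-0.4609]
Step 56: x=[3.0102] v=[-0.4542]
v[0] did not become non-negative within 56 steps; using fallback time=2.8000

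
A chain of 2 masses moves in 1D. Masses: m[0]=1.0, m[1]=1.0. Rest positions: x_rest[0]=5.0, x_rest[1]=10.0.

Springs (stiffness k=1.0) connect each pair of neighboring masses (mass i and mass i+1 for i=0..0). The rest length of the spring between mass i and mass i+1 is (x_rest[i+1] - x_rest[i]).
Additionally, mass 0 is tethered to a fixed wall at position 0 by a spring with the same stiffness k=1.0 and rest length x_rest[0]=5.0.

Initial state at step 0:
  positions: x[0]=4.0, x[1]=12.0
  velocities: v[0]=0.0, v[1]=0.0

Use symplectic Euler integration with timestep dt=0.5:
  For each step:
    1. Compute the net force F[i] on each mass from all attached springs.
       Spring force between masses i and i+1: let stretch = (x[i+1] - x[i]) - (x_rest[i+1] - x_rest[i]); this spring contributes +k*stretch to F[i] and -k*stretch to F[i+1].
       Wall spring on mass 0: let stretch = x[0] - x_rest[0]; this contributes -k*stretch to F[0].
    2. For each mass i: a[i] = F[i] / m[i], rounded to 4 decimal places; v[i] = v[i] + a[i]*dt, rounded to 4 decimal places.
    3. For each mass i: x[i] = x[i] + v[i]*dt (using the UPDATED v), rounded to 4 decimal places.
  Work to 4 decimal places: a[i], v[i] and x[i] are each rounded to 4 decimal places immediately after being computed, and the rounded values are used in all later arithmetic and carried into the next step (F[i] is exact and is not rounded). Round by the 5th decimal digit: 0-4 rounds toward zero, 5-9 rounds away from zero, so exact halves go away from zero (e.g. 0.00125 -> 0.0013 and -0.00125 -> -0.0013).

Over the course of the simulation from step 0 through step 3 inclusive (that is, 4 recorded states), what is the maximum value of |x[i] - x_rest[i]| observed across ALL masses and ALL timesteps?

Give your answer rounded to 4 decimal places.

Answer: 2.0157

Derivation:
Step 0: x=[4.0000 12.0000] v=[0.0000 0.0000]
Step 1: x=[5.0000 11.2500] v=[2.0000 -1.5000]
Step 2: x=[6.3125 10.1875] v=[2.6250 -2.1250]
Step 3: x=[7.0157 9.4063] v=[1.4063 -1.5625]
Max displacement = 2.0157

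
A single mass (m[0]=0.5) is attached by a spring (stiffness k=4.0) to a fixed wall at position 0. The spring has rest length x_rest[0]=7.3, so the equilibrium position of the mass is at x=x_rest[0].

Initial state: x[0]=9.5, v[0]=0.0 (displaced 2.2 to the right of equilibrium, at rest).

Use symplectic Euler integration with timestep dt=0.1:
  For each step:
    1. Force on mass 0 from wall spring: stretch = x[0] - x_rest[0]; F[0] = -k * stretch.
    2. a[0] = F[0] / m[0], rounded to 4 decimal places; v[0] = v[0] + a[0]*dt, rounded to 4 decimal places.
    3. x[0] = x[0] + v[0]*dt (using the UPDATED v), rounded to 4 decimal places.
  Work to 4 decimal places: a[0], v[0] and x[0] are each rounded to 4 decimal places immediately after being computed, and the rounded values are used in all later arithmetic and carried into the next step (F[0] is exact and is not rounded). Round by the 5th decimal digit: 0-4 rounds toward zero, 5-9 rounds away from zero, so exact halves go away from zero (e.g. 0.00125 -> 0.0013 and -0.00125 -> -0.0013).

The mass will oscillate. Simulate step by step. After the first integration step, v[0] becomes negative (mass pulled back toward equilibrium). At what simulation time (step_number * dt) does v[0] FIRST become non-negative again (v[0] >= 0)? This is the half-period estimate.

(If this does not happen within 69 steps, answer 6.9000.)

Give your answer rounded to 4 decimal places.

Step 0: x=[9.5000] v=[0.0000]
Step 1: x=[9.3240] v=[-1.7600]
Step 2: x=[8.9861] v=[-3.3792]
Step 3: x=[8.5133] v=[-4.7281]
Step 4: x=[7.9434] v=[-5.6987]
Step 5: x=[7.3221] v=[-6.2134]
Step 6: x=[6.6990] v=[-6.2311]
Step 7: x=[6.1240] v=[-5.7503]
Step 8: x=[5.6431] v=[-4.8095]
Step 9: x=[5.2947] v=[-3.4840]
Step 10: x=[5.1067] v=[-1.8798]
Step 11: x=[5.0942] v=[-0.1252]
Step 12: x=[5.2581] v=[1.6394]
First v>=0 after going negative at step 12, time=1.2000

Answer: 1.2000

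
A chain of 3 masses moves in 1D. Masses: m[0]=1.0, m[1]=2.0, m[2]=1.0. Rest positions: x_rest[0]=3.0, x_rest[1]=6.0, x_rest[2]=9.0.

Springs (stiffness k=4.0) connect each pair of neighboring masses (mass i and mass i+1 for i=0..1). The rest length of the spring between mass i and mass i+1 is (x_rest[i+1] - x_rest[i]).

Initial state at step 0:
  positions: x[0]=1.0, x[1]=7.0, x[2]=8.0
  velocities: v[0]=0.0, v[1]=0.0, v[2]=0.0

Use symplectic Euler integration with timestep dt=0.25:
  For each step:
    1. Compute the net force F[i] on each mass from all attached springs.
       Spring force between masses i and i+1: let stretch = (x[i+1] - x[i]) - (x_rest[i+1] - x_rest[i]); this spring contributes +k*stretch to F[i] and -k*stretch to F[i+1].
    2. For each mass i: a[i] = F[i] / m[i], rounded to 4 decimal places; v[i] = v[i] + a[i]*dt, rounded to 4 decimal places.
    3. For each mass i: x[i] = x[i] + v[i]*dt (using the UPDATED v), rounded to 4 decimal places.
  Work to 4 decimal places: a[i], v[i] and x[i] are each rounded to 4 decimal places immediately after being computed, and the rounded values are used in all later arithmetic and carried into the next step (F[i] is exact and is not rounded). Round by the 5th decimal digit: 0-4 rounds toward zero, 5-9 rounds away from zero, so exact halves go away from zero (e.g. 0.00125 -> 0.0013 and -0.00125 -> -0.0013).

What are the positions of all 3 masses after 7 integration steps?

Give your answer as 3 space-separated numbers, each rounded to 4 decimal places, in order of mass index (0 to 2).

Step 0: x=[1.0000 7.0000 8.0000] v=[0.0000 0.0000 0.0000]
Step 1: x=[1.7500 6.3750 8.5000] v=[3.0000 -2.5000 2.0000]
Step 2: x=[2.9063 5.4375 9.2188] v=[4.6250 -3.7500 2.8750]
Step 3: x=[3.9454 4.6563 9.7422] v=[4.1562 -3.1250 2.0937]
Step 4: x=[4.4122 4.4219 9.7442] v=[1.8671 -0.9375 0.0078]
Step 5: x=[4.1314 4.8516 9.1656] v=[-1.1232 1.7188 -2.3145]
Step 6: x=[3.2807 5.7305 8.2585] v=[-3.4030 3.5157 -3.6285]
Step 7: x=[2.2924 6.6192 7.4694] v=[-3.9532 3.5548 -3.1565]

Answer: 2.2924 6.6192 7.4694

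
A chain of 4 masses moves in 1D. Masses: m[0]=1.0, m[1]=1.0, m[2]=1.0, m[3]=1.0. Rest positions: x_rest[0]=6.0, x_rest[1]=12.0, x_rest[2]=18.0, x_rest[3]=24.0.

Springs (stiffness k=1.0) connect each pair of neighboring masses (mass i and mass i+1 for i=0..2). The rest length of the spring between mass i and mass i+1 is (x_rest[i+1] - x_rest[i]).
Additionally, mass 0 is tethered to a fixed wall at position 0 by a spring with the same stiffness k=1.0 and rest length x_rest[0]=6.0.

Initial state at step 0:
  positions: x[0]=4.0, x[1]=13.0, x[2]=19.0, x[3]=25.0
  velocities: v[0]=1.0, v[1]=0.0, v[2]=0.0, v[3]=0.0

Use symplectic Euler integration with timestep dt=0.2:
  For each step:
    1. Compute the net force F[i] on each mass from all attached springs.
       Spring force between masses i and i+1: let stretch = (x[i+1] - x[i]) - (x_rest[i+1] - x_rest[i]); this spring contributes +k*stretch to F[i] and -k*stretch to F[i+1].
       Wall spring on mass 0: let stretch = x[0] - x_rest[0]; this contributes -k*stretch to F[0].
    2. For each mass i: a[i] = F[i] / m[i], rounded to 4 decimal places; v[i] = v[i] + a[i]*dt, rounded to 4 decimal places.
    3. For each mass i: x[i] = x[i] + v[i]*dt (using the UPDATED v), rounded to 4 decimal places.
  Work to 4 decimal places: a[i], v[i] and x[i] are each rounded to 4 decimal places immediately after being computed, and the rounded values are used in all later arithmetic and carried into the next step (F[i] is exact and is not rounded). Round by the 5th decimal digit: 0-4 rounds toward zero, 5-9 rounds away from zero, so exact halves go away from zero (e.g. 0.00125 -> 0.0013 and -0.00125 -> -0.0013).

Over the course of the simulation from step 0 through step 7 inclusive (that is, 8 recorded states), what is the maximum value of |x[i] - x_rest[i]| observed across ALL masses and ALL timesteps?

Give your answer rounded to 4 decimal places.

Answer: 2.1167

Derivation:
Step 0: x=[4.0000 13.0000 19.0000 25.0000] v=[1.0000 0.0000 0.0000 0.0000]
Step 1: x=[4.4000 12.8800 19.0000 25.0000] v=[2.0000 -0.6000 0.0000 0.0000]
Step 2: x=[4.9632 12.6656 18.9952 25.0000] v=[2.8160 -1.0720 -0.0240 0.0000]
Step 3: x=[5.6360 12.3963 18.9774 24.9998] v=[3.3638 -1.3466 -0.0890 -0.0010]
Step 4: x=[6.3537 12.1198 18.9373 24.9987] v=[3.5887 -1.3824 -0.2007 -0.0055]
Step 5: x=[7.0479 11.8854 18.8669 24.9951] v=[3.4712 -1.1721 -0.3519 -0.0178]
Step 6: x=[7.6537 11.7367 18.7624 24.9864] v=[3.0291 -0.7433 -0.5226 -0.0434]
Step 7: x=[8.1167 11.7057 18.6258 24.9688] v=[2.3150 -0.1548 -0.6829 -0.0882]
Max displacement = 2.1167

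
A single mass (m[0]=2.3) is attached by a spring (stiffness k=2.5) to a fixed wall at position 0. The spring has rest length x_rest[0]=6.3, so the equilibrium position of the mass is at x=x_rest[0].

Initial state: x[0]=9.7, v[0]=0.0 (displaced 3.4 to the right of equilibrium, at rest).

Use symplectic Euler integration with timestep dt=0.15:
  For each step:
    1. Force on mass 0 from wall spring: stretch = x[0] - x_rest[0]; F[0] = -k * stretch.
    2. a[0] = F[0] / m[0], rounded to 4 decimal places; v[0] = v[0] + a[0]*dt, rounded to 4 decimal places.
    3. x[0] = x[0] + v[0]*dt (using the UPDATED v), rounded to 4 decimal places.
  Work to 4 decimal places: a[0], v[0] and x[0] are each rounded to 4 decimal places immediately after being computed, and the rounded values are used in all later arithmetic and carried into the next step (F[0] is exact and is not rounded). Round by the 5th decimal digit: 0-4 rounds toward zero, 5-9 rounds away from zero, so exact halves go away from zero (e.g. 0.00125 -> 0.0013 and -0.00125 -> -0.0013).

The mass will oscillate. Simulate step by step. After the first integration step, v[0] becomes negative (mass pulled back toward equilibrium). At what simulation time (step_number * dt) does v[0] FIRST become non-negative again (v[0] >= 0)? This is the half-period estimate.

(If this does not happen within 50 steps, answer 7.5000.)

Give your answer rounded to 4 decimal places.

Answer: 3.1500

Derivation:
Step 0: x=[9.7000] v=[0.0000]
Step 1: x=[9.6168] v=[-0.5544]
Step 2: x=[9.4525] v=[-1.0952]
Step 3: x=[9.2111] v=[-1.6092]
Step 4: x=[8.8985] v=[-2.0838]
Step 5: x=[8.5224] v=[-2.5075]
Step 6: x=[8.0919] v=[-2.8699]
Step 7: x=[7.6176] v=[-3.1621]
Step 8: x=[7.1111] v=[-3.3769]
Step 9: x=[6.5847] v=[-3.5091]
Step 10: x=[6.0514] v=[-3.5555]
Step 11: x=[5.5242] v=[-3.5150]
Step 12: x=[5.0159] v=[-3.3885]
Step 13: x=[4.5390] v=[-3.1791]
Step 14: x=[4.1052] v=[-2.8920]
Step 15: x=[3.7251] v=[-2.5341]
Step 16: x=[3.4080] v=[-2.1143]
Step 17: x=[3.1616] v=[-1.6428]
Step 18: x=[2.9919] v=[-1.1311]
Step 19: x=[2.9031] v=[-0.5917]
Step 20: x=[2.8974] v=[-0.0379]
Step 21: x=[2.9749] v=[0.5169]
First v>=0 after going negative at step 21, time=3.1500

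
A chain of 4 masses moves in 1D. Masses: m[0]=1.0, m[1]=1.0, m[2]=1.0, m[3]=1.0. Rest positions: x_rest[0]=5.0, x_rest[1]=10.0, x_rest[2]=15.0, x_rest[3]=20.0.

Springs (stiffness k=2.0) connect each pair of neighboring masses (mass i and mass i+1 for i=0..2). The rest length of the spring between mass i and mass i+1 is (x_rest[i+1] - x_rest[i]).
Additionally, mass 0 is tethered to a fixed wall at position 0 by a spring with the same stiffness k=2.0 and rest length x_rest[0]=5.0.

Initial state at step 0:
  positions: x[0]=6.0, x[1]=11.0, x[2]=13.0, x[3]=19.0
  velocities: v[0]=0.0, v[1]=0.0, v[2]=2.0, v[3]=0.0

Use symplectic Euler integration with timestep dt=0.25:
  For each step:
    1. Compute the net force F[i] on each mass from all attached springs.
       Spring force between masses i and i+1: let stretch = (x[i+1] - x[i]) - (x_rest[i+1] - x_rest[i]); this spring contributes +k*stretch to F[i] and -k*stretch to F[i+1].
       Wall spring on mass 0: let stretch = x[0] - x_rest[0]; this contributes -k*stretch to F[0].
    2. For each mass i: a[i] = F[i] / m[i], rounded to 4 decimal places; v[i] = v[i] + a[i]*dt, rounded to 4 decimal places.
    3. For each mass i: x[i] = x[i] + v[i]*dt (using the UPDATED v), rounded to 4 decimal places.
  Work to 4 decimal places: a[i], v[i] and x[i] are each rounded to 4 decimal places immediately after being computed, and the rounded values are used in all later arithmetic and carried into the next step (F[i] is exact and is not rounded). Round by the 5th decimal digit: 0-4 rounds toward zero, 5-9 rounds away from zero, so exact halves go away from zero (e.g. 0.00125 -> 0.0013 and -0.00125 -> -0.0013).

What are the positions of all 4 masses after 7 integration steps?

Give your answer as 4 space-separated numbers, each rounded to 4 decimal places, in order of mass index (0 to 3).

Answer: 3.7485 10.2263 15.2917 21.6843

Derivation:
Step 0: x=[6.0000 11.0000 13.0000 19.0000] v=[0.0000 0.0000 2.0000 0.0000]
Step 1: x=[5.8750 10.6250 14.0000 18.8750] v=[-0.5000 -1.5000 4.0000 -0.5000]
Step 2: x=[5.6094 10.0781 15.1875 18.7656] v=[-1.0625 -2.1875 4.7500 -0.4375]
Step 3: x=[5.2012 9.6113 16.1836 18.8340] v=[-1.6329 -1.8672 3.9844 0.2735]
Step 4: x=[4.6941 9.4148 16.6895 19.1961] v=[-2.0285 -0.7861 2.0235 1.4483]
Step 5: x=[4.1903 9.5375 16.5994 19.8699] v=[-2.0152 0.4909 -0.3606 2.6950]
Step 6: x=[3.8311 9.8746 16.0353 20.7599] v=[-1.4368 1.3483 -2.2563 3.5598]
Step 7: x=[3.7485 10.2263 15.2917 21.6843] v=[-0.3306 1.4069 -2.9744 3.6975]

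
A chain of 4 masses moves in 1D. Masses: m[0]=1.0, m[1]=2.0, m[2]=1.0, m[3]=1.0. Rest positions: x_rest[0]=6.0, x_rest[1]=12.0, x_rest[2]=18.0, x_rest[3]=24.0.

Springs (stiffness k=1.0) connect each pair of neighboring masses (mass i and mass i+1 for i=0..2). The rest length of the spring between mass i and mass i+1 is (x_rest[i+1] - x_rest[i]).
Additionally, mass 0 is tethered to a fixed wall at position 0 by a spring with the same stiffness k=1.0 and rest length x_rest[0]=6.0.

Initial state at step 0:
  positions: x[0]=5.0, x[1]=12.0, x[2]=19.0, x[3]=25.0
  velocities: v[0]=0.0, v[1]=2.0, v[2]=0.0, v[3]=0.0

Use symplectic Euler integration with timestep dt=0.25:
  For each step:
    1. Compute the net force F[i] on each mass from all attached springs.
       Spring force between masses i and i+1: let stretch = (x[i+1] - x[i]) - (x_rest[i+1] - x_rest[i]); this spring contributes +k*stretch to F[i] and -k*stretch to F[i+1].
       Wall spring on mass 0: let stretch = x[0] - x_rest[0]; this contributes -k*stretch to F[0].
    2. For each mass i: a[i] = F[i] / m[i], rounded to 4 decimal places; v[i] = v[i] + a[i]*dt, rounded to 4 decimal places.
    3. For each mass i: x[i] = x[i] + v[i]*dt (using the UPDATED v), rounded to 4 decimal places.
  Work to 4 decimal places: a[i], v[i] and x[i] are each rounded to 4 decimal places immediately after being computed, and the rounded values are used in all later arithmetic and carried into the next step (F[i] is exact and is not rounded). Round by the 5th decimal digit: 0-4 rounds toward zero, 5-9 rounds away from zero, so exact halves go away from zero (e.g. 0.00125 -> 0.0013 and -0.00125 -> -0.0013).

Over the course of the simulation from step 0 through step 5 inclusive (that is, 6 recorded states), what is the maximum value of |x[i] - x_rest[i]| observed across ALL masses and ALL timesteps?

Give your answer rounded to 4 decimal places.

Step 0: x=[5.0000 12.0000 19.0000 25.0000] v=[0.0000 2.0000 0.0000 0.0000]
Step 1: x=[5.1250 12.5000 18.9375 25.0000] v=[0.5000 2.0000 -0.2500 0.0000]
Step 2: x=[5.3906 12.9707 18.8516 24.9961] v=[1.0625 1.8828 -0.3438 -0.0156]
Step 3: x=[5.7931 13.3883 18.7821 24.9832] v=[1.6099 1.6704 -0.2779 -0.0517]
Step 4: x=[6.3082 13.7371 18.7631 24.9577] v=[2.0604 1.3952 -0.0761 -0.1020]
Step 5: x=[6.8934 14.0108 18.8171 24.9200] v=[2.3406 1.0948 0.2161 -0.1507]
Max displacement = 2.0108

Answer: 2.0108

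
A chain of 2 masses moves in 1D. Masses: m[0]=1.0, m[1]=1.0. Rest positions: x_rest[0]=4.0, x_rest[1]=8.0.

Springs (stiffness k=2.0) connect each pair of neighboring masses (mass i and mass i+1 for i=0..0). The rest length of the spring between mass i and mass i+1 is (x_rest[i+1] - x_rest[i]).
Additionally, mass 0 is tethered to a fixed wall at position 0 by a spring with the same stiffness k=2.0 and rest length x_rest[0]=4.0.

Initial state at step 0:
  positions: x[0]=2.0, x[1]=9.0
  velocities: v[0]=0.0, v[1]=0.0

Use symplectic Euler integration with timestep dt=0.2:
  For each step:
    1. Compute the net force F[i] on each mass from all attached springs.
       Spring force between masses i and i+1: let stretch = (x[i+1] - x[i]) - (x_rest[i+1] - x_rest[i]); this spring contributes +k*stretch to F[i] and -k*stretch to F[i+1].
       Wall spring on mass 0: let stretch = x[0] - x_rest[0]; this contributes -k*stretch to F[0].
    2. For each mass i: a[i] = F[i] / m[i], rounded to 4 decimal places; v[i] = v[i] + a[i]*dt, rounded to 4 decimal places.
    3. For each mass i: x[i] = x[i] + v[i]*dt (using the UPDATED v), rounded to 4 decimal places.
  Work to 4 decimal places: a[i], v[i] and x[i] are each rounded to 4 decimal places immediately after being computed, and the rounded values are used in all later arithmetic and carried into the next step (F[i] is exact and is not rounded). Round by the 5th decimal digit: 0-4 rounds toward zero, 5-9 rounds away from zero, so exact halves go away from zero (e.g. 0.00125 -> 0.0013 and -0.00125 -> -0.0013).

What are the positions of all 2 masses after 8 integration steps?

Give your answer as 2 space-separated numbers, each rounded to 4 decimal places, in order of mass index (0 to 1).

Step 0: x=[2.0000 9.0000] v=[0.0000 0.0000]
Step 1: x=[2.4000 8.7600] v=[2.0000 -1.2000]
Step 2: x=[3.1168 8.3312] v=[3.5840 -2.1440]
Step 3: x=[4.0014 7.8052] v=[4.4230 -2.6298]
Step 4: x=[4.8702 7.2949] v=[4.3440 -2.5513]
Step 5: x=[5.5434 6.9107] v=[3.3658 -1.9212]
Step 6: x=[5.8825 6.7371] v=[1.6954 -0.8681]
Step 7: x=[5.8193 6.8151] v=[-0.3158 0.3901]
Step 8: x=[5.3703 7.1335] v=[-2.2452 1.5918]

Answer: 5.3703 7.1335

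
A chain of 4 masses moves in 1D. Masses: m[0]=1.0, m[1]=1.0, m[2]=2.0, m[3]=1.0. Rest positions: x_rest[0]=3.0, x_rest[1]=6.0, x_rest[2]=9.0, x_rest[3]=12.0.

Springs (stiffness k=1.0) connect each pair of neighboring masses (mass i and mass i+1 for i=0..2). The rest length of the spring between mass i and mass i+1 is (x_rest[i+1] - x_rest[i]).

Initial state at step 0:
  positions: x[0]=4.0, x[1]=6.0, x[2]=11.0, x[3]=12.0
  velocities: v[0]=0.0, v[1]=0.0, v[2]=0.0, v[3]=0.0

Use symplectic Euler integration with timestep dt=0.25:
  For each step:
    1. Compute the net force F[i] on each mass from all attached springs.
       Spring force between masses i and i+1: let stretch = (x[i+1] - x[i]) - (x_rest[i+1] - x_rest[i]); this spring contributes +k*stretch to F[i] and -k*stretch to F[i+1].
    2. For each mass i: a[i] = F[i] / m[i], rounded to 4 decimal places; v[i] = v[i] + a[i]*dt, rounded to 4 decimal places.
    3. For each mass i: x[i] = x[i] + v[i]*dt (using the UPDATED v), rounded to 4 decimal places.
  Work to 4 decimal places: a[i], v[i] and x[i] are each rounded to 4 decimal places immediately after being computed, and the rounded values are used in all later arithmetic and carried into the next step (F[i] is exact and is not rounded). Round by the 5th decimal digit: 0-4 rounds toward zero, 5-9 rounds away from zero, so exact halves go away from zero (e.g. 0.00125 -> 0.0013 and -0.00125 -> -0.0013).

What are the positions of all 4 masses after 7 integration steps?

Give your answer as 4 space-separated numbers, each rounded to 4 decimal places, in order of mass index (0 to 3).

Step 0: x=[4.0000 6.0000 11.0000 12.0000] v=[0.0000 0.0000 0.0000 0.0000]
Step 1: x=[3.9375 6.1875 10.8750 12.1250] v=[-0.2500 0.7500 -0.5000 0.5000]
Step 2: x=[3.8281 6.5274 10.6426 12.3594] v=[-0.4375 1.3594 -0.9297 0.9375]
Step 3: x=[3.6999 6.9558 10.3352 12.6740] v=[-0.5127 1.7134 -1.2295 1.2583]
Step 4: x=[3.5877 7.3919 9.9953 13.0299] v=[-0.4487 1.7443 -1.3596 1.4236]
Step 5: x=[3.5258 7.7529 9.6689 13.3837] v=[-0.2477 1.4441 -1.3057 1.4150]
Step 6: x=[3.5406 7.9695 9.3987 13.6928] v=[0.0591 0.8663 -1.0809 1.2363]
Step 7: x=[3.6447 7.9986 9.2180 13.9210] v=[0.4163 0.1164 -0.7228 0.9128]

Answer: 3.6447 7.9986 9.2180 13.9210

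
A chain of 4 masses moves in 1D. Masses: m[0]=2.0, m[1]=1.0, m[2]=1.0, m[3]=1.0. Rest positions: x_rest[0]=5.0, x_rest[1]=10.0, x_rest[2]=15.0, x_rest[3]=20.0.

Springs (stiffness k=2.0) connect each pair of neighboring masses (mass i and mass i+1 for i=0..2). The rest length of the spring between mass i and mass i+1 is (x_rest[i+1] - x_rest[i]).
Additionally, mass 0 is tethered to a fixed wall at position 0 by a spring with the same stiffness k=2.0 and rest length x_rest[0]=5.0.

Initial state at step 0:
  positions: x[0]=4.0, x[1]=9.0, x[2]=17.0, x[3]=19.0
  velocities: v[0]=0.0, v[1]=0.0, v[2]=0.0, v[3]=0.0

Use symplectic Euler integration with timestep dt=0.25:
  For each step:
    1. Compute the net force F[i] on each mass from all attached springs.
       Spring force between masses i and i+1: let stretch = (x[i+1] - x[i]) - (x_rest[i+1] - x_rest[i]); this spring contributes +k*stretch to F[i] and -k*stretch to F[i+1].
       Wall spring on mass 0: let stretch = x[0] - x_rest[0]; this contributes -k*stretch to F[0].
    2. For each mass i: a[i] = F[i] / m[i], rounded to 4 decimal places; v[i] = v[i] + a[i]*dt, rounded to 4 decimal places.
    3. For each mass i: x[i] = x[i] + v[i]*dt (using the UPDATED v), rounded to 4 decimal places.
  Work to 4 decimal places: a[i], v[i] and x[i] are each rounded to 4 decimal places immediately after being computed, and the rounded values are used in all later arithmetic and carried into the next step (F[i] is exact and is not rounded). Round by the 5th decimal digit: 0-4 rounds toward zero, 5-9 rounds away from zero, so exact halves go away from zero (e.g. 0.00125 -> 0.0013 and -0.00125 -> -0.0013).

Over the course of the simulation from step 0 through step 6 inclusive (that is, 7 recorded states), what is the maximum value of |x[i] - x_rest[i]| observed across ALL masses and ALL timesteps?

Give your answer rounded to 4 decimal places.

Step 0: x=[4.0000 9.0000 17.0000 19.0000] v=[0.0000 0.0000 0.0000 0.0000]
Step 1: x=[4.0625 9.3750 16.2500 19.3750] v=[0.2500 1.5000 -3.0000 1.5000]
Step 2: x=[4.2031 9.9453 15.0313 19.9844] v=[0.5625 2.2813 -4.8750 2.4375]
Step 3: x=[4.4399 10.4336 13.7959 20.5997] v=[0.9473 1.9532 -4.9415 2.4610]
Step 4: x=[4.7739 10.5930 12.9907 20.9895] v=[1.3358 0.6375 -3.2208 1.5591]
Step 5: x=[5.1732 10.3247 12.8856 21.0044] v=[1.5971 -1.0732 -0.4203 0.0597]
Step 6: x=[5.5711 9.7326 13.4753 20.6295] v=[1.5917 -2.3685 2.3587 -1.4997]
Max displacement = 2.1144

Answer: 2.1144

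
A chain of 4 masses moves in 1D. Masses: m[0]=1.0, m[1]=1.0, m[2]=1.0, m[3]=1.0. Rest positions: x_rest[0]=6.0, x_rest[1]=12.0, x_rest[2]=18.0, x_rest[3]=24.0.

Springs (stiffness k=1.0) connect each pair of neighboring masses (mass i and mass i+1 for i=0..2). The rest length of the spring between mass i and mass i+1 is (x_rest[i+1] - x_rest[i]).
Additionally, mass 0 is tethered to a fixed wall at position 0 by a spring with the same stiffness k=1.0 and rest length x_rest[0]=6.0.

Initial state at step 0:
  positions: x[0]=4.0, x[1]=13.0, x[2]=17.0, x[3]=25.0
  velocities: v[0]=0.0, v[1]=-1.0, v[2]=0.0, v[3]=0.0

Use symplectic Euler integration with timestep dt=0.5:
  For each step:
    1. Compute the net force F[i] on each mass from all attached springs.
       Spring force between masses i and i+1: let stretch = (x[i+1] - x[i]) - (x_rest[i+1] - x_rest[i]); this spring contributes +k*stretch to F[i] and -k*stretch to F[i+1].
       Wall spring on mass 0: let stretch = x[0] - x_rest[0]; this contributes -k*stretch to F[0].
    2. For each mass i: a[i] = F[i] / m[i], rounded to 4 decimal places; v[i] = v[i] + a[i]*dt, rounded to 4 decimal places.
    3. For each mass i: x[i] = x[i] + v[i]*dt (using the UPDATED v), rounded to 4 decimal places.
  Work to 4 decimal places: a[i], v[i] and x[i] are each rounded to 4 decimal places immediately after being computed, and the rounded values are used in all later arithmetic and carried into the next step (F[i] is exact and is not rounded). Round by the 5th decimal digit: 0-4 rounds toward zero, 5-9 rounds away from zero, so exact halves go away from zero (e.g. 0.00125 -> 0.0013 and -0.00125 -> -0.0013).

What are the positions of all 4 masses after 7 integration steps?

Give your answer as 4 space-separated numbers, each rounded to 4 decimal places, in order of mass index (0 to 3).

Step 0: x=[4.0000 13.0000 17.0000 25.0000] v=[0.0000 -1.0000 0.0000 0.0000]
Step 1: x=[5.2500 11.2500 18.0000 24.5000] v=[2.5000 -3.5000 2.0000 -1.0000]
Step 2: x=[6.6875 9.6875 18.9375 23.8750] v=[2.8750 -3.1250 1.8750 -1.2500]
Step 3: x=[7.2032 9.6875 18.7969 23.5156] v=[1.0313 0.0000 -0.2813 -0.7188]
Step 4: x=[6.5391 11.3438 17.5586 23.4765] v=[-1.3282 3.3126 -2.4767 -0.0782]
Step 5: x=[5.4414 13.3527 16.2460 23.4579] v=[-2.1954 4.0177 -2.6252 -0.0372]
Step 6: x=[4.9612 14.1071 16.0131 23.1363] v=[-0.9605 1.5087 -0.4659 -0.6432]
Step 7: x=[5.5272 13.0515 17.0845 22.5339] v=[1.1319 -2.1113 2.1427 -1.2048]

Answer: 5.5272 13.0515 17.0845 22.5339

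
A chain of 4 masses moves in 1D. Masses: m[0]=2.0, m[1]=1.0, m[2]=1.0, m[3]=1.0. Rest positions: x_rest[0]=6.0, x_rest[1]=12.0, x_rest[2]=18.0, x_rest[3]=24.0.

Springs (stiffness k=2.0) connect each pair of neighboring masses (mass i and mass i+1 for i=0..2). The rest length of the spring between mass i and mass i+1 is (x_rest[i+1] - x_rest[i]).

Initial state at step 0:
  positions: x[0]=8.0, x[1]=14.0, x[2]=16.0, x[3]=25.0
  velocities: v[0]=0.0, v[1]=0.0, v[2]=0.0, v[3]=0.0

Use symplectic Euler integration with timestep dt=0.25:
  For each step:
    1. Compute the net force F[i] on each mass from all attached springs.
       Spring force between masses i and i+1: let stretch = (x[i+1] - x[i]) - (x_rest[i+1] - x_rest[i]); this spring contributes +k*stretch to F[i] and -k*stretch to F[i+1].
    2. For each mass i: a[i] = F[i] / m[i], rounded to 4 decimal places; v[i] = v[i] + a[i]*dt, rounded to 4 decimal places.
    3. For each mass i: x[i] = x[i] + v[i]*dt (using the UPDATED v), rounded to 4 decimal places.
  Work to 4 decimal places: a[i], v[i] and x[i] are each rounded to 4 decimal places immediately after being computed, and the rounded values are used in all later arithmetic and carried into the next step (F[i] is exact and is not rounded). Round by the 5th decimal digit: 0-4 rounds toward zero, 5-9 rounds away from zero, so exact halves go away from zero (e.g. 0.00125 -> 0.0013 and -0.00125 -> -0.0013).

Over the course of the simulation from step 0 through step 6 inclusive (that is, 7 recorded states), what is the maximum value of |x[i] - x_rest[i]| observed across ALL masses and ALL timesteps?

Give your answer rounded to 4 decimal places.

Answer: 2.8476

Derivation:
Step 0: x=[8.0000 14.0000 16.0000 25.0000] v=[0.0000 0.0000 0.0000 0.0000]
Step 1: x=[8.0000 13.5000 16.8750 24.6250] v=[0.0000 -2.0000 3.5000 -1.5000]
Step 2: x=[7.9688 12.7344 18.2969 24.0313] v=[-0.1250 -3.0625 5.6875 -2.3750]
Step 3: x=[7.8604 12.0684 19.7403 23.4708] v=[-0.4336 -2.6641 5.7735 -2.2422]
Step 4: x=[7.6400 11.8354 20.6910 23.1939] v=[-0.8816 -0.9322 3.8028 -1.1075]
Step 5: x=[7.3068 12.1849 20.8476 23.3542] v=[-1.3328 1.3979 0.6265 0.6411]
Step 6: x=[6.9035 13.0075 20.2347 23.9512] v=[-1.6133 3.2902 -2.4516 2.3878]
Max displacement = 2.8476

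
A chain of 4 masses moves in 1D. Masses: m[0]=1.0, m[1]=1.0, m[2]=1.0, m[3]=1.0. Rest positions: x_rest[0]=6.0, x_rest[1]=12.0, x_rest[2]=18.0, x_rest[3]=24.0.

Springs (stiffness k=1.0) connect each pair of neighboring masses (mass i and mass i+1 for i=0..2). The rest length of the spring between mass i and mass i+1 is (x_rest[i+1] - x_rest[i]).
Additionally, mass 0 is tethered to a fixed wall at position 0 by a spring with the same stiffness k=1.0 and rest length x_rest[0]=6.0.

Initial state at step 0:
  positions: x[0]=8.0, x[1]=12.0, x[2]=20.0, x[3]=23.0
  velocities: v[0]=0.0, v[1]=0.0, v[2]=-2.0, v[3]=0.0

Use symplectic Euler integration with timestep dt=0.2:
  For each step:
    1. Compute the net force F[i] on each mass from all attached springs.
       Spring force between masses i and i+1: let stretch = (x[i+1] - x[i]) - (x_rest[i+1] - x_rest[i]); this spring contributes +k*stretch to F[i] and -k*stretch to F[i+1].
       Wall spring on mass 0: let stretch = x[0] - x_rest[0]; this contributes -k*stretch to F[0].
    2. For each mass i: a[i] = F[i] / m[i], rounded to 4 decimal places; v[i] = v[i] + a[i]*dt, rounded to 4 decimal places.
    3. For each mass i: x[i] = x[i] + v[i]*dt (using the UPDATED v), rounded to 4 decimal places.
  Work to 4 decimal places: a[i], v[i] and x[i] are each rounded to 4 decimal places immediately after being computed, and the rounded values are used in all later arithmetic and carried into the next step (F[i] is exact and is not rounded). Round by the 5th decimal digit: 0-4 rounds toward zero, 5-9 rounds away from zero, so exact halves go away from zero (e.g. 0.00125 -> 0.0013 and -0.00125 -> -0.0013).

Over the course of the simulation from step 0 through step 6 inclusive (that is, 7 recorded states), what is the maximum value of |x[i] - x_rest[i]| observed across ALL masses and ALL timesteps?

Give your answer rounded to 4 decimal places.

Step 0: x=[8.0000 12.0000 20.0000 23.0000] v=[0.0000 0.0000 -2.0000 0.0000]
Step 1: x=[7.8400 12.1600 19.4000 23.1200] v=[-0.8000 0.8000 -3.0000 0.6000]
Step 2: x=[7.5392 12.4368 18.6592 23.3312] v=[-1.5040 1.3840 -3.7040 1.0560]
Step 3: x=[7.1327 12.7666 17.8564 23.5955] v=[-2.0323 1.6490 -4.0141 1.3216]
Step 4: x=[6.6663 13.0746 17.0796 23.8703] v=[-2.3321 1.5402 -3.8842 1.3738]
Step 5: x=[6.1896 13.2865 16.4142 24.1134] v=[-2.3837 1.0595 -3.3271 1.2157]
Step 6: x=[5.7492 13.3396 15.9316 24.2886] v=[-2.2022 0.2657 -2.4128 0.8759]
Max displacement = 2.0684

Answer: 2.0684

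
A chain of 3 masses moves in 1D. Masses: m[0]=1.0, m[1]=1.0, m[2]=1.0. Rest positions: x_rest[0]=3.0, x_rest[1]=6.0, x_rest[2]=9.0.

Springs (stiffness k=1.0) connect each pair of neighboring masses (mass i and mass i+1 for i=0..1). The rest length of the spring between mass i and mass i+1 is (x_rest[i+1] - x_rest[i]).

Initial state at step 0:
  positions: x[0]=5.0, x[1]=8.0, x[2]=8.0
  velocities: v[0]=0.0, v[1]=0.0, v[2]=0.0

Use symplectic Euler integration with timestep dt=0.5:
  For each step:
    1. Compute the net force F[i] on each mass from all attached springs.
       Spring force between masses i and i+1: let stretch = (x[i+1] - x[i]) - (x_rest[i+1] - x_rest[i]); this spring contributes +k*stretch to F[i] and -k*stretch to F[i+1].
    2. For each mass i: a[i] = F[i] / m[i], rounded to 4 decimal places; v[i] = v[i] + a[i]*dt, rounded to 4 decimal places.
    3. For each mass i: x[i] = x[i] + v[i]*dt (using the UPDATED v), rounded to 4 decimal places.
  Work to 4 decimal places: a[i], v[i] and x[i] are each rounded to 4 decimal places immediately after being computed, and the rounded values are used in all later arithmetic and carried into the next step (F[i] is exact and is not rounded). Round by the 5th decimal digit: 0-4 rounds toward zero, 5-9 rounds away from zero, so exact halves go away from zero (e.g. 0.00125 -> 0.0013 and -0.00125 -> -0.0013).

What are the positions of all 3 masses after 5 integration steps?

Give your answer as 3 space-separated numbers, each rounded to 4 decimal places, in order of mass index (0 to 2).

Answer: 2.4336 7.2354 11.3311

Derivation:
Step 0: x=[5.0000 8.0000 8.0000] v=[0.0000 0.0000 0.0000]
Step 1: x=[5.0000 7.2500 8.7500] v=[0.0000 -1.5000 1.5000]
Step 2: x=[4.8125 6.3125 9.8750] v=[-0.3750 -1.8750 2.2500]
Step 3: x=[4.2500 5.8906 10.8594] v=[-1.1250 -0.8438 1.9688]
Step 4: x=[3.3477 6.3008 11.3516] v=[-1.8047 0.8203 0.9844]
Step 5: x=[2.4336 7.2354 11.3311] v=[-1.8282 1.8692 -0.0410]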